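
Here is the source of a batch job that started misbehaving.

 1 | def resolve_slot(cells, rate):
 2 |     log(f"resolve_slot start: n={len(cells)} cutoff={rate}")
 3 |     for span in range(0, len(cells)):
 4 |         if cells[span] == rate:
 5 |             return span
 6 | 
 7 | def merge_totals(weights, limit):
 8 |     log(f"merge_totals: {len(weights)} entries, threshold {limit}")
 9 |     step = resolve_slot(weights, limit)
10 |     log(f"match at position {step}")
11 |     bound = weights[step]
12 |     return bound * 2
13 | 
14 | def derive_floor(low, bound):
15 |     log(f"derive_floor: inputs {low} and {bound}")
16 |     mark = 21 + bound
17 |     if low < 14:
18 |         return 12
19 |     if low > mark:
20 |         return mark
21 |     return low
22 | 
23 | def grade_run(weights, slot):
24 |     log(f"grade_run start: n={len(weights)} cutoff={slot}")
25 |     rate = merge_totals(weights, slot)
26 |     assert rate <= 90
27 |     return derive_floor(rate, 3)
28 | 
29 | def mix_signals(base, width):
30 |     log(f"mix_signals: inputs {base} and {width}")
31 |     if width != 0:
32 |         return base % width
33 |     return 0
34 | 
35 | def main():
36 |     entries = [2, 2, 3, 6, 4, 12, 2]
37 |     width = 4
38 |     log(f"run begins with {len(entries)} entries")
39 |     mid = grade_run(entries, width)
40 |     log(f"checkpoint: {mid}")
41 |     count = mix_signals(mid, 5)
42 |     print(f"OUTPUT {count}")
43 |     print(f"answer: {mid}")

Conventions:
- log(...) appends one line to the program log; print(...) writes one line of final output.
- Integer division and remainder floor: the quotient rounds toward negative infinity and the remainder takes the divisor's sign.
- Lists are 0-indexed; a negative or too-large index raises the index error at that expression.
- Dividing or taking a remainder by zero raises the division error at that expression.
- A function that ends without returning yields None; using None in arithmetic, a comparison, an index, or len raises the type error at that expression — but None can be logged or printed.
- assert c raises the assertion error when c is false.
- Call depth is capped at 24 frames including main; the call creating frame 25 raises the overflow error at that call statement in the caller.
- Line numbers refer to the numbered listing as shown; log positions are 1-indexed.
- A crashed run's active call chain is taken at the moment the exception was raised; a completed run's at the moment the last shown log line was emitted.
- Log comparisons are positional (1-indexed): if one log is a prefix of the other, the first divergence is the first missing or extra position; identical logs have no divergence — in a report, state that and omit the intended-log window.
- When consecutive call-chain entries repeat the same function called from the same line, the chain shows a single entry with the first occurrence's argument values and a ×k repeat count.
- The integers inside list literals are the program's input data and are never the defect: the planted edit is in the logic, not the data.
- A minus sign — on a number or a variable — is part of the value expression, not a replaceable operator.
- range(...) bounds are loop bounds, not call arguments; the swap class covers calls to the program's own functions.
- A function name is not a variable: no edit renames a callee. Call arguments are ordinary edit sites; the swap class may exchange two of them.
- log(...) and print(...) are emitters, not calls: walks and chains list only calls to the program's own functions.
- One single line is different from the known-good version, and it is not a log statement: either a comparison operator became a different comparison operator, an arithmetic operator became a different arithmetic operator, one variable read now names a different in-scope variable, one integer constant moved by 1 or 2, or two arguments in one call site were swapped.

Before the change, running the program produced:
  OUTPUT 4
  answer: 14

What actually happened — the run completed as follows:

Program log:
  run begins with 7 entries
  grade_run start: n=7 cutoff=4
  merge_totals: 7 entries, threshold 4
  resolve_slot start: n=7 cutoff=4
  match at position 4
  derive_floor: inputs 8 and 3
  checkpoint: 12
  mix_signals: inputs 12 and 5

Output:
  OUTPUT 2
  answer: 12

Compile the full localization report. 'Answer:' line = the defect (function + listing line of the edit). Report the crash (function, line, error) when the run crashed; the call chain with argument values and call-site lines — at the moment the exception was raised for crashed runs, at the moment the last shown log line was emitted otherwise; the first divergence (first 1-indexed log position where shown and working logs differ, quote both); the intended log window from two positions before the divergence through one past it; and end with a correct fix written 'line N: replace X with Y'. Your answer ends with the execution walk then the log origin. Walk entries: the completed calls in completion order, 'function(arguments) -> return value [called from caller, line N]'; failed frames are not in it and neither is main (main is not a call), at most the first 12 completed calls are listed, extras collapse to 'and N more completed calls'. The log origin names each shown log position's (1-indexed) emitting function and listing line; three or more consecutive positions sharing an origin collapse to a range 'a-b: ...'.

Answer: the defect is in derive_floor at line 18.
Key observation: The earliest visible damage is log position 7 — 'checkpoint: 12' rather than the intended 'checkpoint: 14'.
Call chain: main -> mix_signals(12, 5) (called at line 41).
First divergence: position 7 — the shown line 'checkpoint: 12' should read 'checkpoint: 14'.
Intended log window:
  5: match at position 4
  6: derive_floor: inputs 8 and 3
  7: checkpoint: 14
  8: mix_signals: inputs 14 and 5
Execution walk:
  resolve_slot([2, 2, 3, 6, 4, 12, 2], 4) -> 4  [called from merge_totals, line 9]
  merge_totals([2, 2, 3, 6, 4, 12, 2], 4) -> 8  [called from grade_run, line 25]
  derive_floor(8, 3) -> 12  [called from grade_run, line 27]
  grade_run([2, 2, 3, 6, 4, 12, 2], 4) -> 12  [called from main, line 39]
  mix_signals(12, 5) -> 2  [called from main, line 41]
Log origin:
  1: from main, line 38
  2: from grade_run, line 24
  3: from merge_totals, line 8
  4: from resolve_slot, line 2
  5: from merge_totals, line 10
  6: from derive_floor, line 15
  7: from main, line 40
  8: from mix_signals, line 30
A correct fix: line 18: replace `12` with `14`.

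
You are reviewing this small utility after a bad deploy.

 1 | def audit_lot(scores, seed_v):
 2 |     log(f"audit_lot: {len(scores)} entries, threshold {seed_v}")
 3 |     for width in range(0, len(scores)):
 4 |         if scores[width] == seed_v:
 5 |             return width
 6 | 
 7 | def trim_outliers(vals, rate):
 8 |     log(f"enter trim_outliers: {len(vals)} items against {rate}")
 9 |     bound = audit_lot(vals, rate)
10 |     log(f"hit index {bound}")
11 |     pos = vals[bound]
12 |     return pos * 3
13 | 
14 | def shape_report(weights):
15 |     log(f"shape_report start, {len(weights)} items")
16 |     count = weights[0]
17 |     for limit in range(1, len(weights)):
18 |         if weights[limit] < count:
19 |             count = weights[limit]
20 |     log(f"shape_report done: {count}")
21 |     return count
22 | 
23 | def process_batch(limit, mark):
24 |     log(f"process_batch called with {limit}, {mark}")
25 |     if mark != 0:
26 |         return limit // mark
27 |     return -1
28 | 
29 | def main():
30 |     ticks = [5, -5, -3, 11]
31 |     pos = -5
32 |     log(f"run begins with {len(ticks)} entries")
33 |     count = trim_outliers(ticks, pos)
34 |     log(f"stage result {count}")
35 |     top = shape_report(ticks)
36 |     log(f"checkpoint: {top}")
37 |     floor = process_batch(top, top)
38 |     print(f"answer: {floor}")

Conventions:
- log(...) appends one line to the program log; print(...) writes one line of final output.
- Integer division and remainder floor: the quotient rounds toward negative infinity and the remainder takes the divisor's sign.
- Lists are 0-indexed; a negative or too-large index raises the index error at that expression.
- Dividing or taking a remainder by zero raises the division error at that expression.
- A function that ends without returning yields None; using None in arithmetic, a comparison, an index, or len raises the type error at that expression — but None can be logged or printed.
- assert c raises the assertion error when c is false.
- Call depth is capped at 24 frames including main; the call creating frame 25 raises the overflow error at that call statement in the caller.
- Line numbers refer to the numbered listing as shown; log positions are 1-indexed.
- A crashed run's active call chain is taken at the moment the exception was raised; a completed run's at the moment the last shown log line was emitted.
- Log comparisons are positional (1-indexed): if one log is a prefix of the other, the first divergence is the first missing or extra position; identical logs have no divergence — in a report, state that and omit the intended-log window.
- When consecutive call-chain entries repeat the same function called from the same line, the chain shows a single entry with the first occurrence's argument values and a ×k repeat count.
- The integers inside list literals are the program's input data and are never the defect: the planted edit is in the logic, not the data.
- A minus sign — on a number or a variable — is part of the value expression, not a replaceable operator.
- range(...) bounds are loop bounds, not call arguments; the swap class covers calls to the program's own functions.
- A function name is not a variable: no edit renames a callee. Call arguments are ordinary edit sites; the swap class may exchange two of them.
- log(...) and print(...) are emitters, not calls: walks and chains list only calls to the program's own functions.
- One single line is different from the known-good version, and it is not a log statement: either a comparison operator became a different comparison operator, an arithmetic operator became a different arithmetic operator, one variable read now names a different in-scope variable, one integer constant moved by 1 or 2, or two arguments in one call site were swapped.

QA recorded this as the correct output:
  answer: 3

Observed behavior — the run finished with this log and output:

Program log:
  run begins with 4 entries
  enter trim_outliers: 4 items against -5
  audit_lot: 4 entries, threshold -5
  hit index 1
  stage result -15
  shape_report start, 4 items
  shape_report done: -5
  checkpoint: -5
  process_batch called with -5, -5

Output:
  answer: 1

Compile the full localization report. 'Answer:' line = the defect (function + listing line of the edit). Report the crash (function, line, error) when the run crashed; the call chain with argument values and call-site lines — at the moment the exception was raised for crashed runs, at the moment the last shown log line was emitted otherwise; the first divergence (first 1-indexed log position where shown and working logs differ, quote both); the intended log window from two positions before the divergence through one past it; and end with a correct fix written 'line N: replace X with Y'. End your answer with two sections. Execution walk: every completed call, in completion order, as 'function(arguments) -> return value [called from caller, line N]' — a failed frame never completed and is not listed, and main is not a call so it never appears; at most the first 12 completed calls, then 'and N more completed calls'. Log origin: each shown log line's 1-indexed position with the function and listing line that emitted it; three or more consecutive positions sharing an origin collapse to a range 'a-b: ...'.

Answer: the defect is in main at line 37.
Key fact: The earliest visible damage is log position 9 — 'process_batch called with -5, -5' rather than the intended 'process_batch called with -15, -5'.
Call chain: main -> process_batch(-5, -5) (called at line 37).
First divergence: position 9 — the shown line 'process_batch called with -5, -5' should read 'process_batch called with -15, -5'.
Intended log window:
  7: shape_report done: -5
  8: checkpoint: -5
  9: process_batch called with -15, -5
Execution walk:
  audit_lot([5, -5, -3, 11], -5) -> 1  [called from trim_outliers, line 9]
  trim_outliers([5, -5, -3, 11], -5) -> -15  [called from main, line 33]
  shape_report([5, -5, -3, 11]) -> -5  [called from main, line 35]
  process_batch(-5, -5) -> 1  [called from main, line 37]
Log line origins:
  1: logged in main at line 32
  2: logged in trim_outliers at line 8
  3: logged in audit_lot at line 2
  4: logged in trim_outliers at line 10
  5: logged in main at line 34
  6: logged in shape_report at line 15
  7: logged in shape_report at line 20
  8: logged in main at line 36
  9: logged in process_batch at line 24
A correct fix: line 37: replace `process_batch(top, top)` with `process_batch(count, top)`.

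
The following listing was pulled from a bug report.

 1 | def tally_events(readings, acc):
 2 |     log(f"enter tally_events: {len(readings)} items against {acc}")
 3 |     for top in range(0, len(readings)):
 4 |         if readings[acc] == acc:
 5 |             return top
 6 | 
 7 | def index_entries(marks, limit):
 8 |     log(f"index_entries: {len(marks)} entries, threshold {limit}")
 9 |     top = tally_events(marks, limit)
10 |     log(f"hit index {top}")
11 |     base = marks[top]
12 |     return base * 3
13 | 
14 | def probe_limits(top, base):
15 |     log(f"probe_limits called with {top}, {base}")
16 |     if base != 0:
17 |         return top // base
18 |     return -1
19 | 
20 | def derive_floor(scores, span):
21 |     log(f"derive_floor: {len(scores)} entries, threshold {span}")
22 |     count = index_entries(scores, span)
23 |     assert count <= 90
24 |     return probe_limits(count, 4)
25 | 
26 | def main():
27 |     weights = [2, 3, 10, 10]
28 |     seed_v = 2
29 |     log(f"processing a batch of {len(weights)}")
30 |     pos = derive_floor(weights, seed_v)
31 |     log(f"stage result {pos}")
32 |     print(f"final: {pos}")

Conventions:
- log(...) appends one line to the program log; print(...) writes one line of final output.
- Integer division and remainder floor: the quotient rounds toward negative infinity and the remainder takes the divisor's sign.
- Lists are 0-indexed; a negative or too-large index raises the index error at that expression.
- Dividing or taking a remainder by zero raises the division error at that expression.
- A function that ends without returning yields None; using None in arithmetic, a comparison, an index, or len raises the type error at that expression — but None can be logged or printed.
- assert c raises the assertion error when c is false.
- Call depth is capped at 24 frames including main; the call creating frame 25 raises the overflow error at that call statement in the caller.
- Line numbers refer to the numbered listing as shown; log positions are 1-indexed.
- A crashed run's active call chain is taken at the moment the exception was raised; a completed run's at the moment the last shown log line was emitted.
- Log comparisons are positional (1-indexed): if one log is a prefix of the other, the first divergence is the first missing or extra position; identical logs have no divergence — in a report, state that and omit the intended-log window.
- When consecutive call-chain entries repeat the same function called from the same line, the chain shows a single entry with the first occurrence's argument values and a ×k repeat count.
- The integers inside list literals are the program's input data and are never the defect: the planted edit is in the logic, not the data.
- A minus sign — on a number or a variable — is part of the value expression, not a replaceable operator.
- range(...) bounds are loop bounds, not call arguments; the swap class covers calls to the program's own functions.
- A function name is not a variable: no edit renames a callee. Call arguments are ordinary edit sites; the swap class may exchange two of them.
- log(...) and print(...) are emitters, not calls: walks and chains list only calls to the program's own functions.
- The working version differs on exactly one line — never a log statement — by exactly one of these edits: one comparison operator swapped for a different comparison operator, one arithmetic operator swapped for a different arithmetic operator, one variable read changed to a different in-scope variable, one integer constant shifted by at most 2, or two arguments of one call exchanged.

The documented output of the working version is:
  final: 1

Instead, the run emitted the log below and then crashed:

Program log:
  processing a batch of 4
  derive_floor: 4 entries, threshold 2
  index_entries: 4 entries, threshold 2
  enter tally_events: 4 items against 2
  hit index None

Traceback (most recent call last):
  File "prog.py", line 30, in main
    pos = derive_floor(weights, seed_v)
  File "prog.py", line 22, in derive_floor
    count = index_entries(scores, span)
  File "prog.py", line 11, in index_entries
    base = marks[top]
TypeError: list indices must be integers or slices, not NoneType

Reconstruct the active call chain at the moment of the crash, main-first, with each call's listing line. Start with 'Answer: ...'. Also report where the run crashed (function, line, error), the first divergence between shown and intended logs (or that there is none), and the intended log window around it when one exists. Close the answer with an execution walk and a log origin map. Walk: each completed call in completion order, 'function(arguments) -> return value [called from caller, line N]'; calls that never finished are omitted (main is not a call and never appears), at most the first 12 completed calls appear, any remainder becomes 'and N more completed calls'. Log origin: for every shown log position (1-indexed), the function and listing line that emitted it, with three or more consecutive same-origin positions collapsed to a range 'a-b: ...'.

Answer: main -> derive_floor (called at line 30) -> index_entries (called at line 22).
Key fact: The earliest visible damage is log position 5 — 'hit index None' rather than the intended 'hit index 0'.
Crash: index_entries, line 11, TypeError.
First divergence: position 5 — shown 'hit index None', intended 'hit index 0'.
Intended log window:
  3: index_entries: 4 entries, threshold 2
  4: enter tally_events: 4 items against 2
  5: hit index 0
  6: probe_limits called with 6, 4
Execution walk:
  tally_events([2, 3, 10, 10], 2) -> None  [called from index_entries, line 9]
Log line origins:
  1: logged in main at line 29
  2: logged in derive_floor at line 21
  3: logged in index_entries at line 8
  4: logged in tally_events at line 2
  5: logged in index_entries at line 10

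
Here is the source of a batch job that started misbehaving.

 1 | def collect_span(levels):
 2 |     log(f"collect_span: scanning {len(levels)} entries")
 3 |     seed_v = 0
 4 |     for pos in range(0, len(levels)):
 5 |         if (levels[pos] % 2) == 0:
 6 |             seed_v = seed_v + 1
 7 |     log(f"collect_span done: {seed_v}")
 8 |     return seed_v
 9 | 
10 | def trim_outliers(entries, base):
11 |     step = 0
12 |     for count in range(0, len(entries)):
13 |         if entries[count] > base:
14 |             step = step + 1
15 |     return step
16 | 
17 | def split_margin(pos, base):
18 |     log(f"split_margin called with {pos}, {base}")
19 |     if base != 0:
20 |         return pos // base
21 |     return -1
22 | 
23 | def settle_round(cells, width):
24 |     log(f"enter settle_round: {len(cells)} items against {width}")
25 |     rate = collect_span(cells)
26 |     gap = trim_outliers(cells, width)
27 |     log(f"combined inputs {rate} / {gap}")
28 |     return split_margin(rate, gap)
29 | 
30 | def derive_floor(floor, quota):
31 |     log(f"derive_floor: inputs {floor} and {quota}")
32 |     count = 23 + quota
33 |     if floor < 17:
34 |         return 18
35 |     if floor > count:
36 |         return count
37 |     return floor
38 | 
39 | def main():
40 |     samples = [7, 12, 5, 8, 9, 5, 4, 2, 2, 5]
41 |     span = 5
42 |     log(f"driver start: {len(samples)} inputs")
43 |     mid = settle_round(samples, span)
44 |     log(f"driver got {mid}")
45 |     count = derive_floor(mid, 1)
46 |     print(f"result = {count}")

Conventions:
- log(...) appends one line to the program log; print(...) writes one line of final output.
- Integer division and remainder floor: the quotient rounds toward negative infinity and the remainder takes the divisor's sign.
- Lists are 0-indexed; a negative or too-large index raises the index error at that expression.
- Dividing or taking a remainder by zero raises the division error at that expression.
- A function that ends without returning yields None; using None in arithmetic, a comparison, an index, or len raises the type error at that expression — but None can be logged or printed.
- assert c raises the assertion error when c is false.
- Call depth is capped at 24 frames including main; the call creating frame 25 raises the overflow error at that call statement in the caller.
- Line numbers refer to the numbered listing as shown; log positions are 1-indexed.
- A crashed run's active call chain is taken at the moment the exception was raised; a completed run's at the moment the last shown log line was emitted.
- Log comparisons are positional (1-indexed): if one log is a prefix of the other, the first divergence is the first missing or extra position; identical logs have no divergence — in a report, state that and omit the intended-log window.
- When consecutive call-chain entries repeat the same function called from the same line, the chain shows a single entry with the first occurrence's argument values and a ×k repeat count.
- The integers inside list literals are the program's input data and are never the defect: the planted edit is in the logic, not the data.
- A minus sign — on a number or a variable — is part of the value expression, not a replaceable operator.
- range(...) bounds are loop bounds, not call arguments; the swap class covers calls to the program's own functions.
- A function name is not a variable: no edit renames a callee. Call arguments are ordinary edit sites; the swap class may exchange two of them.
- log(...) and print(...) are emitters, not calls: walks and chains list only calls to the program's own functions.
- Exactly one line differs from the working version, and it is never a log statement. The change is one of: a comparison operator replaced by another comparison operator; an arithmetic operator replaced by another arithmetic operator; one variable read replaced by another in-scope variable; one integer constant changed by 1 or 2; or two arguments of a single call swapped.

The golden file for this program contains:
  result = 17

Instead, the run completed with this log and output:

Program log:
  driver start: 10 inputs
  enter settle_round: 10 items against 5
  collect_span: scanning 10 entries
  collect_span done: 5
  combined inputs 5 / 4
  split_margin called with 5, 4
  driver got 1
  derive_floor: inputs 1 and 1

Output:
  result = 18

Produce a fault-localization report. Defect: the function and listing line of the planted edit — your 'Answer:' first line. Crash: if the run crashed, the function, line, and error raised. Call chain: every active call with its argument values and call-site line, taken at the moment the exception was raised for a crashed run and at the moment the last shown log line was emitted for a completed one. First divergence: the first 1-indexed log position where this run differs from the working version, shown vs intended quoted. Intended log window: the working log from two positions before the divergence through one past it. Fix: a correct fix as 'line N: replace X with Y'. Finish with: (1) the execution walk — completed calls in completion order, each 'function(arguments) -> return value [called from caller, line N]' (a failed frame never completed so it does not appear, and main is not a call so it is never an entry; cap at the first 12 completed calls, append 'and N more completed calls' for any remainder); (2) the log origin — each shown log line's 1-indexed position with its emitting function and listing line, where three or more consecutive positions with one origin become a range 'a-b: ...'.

Answer: the defect is in derive_floor at line 34.
Key fact: Nothing in the log betrays the bug — only the output does.
Call chain: main -> derive_floor(1, 1) (called at line 45).
First divergence: none (the log streams are identical).
Execution walk:
  collect_span([7, 12, 5, 8, 9, 5, 4, 2, 2, 5]) -> 5  [called from settle_round, line 25]
  trim_outliers([7, 12, 5, 8, 9, 5, 4, 2, 2, 5], 5) -> 4  [called from settle_round, line 26]
  split_margin(5, 4) -> 1  [called from settle_round, line 28]
  settle_round([7, 12, 5, 8, 9, 5, 4, 2, 2, 5], 5) -> 1  [called from main, line 43]
  derive_floor(1, 1) -> 18  [called from main, line 45]
Log origins:
  1 — main, line 42
  2 — settle_round, line 24
  3 — collect_span, line 2
  4 — collect_span, line 7
  5 — settle_round, line 27
  6 — split_margin, line 18
  7 — main, line 44
  8 — derive_floor, line 31
A correct fix: line 34: replace `18` with `17`.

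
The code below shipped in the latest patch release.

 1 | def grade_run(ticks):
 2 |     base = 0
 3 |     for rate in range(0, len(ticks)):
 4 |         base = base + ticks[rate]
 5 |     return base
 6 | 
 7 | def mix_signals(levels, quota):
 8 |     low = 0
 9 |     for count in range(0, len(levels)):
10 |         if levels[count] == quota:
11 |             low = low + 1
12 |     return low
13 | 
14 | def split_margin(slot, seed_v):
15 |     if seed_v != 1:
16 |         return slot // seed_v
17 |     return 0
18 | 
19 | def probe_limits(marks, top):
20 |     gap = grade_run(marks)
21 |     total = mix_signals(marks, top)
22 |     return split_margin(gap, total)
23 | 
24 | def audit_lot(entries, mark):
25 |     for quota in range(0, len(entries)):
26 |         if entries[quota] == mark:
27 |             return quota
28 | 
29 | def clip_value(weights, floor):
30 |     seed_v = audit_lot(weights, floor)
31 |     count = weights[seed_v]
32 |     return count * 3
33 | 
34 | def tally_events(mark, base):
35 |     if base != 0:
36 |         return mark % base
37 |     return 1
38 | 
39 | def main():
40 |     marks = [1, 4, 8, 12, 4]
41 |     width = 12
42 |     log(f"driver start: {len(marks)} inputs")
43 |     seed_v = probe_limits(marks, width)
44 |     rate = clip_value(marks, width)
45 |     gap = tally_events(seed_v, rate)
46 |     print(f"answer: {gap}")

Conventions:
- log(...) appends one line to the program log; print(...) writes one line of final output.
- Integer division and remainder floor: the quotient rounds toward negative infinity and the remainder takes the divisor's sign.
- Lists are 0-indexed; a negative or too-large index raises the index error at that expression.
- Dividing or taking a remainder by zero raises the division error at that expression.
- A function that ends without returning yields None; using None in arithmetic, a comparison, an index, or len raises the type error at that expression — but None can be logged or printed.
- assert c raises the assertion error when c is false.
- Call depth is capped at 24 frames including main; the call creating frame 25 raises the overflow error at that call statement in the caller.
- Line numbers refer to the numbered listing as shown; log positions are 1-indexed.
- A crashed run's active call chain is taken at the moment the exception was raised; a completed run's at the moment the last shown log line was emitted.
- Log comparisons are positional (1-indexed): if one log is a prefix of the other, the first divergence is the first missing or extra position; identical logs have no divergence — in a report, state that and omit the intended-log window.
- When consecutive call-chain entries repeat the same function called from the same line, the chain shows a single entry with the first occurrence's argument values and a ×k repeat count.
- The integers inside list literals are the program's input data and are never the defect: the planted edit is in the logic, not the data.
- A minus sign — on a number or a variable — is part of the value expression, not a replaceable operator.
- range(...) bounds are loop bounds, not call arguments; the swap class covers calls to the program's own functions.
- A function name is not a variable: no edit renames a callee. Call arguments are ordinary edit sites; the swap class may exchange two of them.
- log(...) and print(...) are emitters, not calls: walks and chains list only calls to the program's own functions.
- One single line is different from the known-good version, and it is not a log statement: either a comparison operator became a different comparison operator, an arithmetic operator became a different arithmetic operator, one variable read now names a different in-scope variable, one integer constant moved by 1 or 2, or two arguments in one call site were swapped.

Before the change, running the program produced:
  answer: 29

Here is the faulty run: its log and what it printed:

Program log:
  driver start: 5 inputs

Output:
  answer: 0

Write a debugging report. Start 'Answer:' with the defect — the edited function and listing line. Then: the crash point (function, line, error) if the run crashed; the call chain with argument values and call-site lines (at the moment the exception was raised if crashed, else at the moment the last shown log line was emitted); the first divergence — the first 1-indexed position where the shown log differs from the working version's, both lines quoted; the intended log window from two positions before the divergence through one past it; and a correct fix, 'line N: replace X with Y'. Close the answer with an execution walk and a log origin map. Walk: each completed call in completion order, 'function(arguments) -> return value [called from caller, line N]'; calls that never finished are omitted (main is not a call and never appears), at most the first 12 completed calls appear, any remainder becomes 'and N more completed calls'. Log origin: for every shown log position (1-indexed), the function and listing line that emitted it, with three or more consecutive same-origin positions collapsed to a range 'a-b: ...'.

Answer: the defect is in split_margin at line 15.
The tell: Nothing in the log betrays the bug — only the output does.
Call chain: main.
First divergence: none (the log streams are identical).
Execution walk:
  grade_run([1, 4, 8, 12, 4]) -> 29  [called from probe_limits, line 20]
  mix_signals([1, 4, 8, 12, 4], 12) -> 1  [called from probe_limits, line 21]
  split_margin(29, 1) -> 0  [called from probe_limits, line 22]
  probe_limits([1, 4, 8, 12, 4], 12) -> 0  [called from main, line 43]
  audit_lot([1, 4, 8, 12, 4], 12) -> 3  [called from clip_value, line 30]
  clip_value([1, 4, 8, 12, 4], 12) -> 36  [called from main, line 44]
  tally_events(0, 36) -> 0  [called from main, line 45]
Log origin:
  1: from main, line 42
A correct fix: line 15: replace `1` with `0`.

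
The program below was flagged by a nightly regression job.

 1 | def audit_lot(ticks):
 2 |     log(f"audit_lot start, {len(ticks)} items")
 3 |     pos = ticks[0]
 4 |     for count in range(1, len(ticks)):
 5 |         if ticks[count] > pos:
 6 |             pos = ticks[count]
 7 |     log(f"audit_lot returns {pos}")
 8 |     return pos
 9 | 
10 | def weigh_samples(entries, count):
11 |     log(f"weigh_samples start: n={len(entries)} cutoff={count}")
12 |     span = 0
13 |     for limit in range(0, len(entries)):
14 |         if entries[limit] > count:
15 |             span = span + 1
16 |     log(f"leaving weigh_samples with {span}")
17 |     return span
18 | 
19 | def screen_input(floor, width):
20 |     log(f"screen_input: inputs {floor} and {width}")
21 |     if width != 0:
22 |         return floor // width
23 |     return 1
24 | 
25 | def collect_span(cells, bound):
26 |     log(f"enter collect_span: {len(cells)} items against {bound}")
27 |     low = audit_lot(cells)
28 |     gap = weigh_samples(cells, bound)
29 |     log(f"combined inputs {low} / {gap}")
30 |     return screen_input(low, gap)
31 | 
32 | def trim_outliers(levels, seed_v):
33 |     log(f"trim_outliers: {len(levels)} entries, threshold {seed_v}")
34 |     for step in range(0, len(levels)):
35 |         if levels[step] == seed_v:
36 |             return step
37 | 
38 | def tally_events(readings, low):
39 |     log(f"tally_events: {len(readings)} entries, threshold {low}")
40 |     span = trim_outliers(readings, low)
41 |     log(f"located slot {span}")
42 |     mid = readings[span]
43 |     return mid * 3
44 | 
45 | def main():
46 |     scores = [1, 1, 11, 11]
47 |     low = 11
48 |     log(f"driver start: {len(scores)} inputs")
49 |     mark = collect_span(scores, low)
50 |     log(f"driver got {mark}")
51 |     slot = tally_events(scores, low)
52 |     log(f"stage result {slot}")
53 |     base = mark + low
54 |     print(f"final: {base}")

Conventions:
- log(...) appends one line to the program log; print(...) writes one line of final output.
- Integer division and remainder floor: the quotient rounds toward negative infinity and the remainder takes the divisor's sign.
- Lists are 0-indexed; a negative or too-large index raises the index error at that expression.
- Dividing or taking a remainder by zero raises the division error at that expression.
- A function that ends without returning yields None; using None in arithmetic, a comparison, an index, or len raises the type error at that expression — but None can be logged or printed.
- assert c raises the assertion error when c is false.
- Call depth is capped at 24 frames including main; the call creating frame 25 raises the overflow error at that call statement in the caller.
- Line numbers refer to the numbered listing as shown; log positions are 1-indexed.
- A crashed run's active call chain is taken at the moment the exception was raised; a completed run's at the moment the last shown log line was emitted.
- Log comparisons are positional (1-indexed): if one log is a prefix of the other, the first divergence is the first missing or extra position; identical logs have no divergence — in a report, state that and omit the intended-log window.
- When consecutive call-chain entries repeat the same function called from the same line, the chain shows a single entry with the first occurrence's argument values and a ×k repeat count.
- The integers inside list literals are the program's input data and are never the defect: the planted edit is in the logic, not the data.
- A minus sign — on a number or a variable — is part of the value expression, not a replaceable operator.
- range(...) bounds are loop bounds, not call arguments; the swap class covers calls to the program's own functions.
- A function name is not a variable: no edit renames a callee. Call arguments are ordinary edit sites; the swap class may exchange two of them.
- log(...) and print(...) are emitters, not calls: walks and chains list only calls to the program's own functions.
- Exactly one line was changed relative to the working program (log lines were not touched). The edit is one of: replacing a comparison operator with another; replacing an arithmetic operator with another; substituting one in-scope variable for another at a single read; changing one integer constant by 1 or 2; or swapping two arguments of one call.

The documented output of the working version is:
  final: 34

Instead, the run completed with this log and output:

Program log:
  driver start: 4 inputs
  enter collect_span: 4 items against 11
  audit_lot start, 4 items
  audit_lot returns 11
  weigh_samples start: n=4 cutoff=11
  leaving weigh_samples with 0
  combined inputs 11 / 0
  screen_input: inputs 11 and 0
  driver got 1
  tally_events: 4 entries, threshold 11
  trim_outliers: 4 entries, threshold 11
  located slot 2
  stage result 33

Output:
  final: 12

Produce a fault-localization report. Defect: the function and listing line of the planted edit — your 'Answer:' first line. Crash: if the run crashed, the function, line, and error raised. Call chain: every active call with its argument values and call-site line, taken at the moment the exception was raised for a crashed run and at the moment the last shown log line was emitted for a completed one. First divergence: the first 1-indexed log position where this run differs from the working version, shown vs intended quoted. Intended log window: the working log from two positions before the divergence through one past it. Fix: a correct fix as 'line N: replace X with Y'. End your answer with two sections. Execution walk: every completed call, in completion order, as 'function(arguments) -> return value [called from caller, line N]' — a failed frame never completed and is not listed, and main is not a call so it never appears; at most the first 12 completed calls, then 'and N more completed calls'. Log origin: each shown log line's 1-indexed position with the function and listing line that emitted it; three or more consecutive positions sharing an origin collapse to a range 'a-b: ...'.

Answer: the defect is in main at line 53.
Key observation: The logs agree in full; only the final output differs.
Call chain: main.
First divergence: there is none — every log position agrees.
Execution walk:
  audit_lot([1, 1, 11, 11]) -> 11  [called from collect_span, line 27]
  weigh_samples([1, 1, 11, 11], 11) -> 0  [called from collect_span, line 28]
  screen_input(11, 0) -> 1  [called from collect_span, line 30]
  collect_span([1, 1, 11, 11], 11) -> 1  [called from main, line 49]
  trim_outliers([1, 1, 11, 11], 11) -> 2  [called from tally_events, line 40]
  tally_events([1, 1, 11, 11], 11) -> 33  [called from main, line 51]
Log origin:
  1: emitted by main (line 48)
  2: emitted by collect_span (line 26)
  3: emitted by audit_lot (line 2)
  4: emitted by audit_lot (line 7)
  5: emitted by weigh_samples (line 11)
  6: emitted by weigh_samples (line 16)
  7: emitted by collect_span (line 29)
  8: emitted by screen_input (line 20)
  9: emitted by main (line 50)
  10: emitted by tally_events (line 39)
  11: emitted by trim_outliers (line 33)
  12: emitted by tally_events (line 41)
  13: emitted by main (line 52)
A correct fix: line 53: replace `low` with `slot`.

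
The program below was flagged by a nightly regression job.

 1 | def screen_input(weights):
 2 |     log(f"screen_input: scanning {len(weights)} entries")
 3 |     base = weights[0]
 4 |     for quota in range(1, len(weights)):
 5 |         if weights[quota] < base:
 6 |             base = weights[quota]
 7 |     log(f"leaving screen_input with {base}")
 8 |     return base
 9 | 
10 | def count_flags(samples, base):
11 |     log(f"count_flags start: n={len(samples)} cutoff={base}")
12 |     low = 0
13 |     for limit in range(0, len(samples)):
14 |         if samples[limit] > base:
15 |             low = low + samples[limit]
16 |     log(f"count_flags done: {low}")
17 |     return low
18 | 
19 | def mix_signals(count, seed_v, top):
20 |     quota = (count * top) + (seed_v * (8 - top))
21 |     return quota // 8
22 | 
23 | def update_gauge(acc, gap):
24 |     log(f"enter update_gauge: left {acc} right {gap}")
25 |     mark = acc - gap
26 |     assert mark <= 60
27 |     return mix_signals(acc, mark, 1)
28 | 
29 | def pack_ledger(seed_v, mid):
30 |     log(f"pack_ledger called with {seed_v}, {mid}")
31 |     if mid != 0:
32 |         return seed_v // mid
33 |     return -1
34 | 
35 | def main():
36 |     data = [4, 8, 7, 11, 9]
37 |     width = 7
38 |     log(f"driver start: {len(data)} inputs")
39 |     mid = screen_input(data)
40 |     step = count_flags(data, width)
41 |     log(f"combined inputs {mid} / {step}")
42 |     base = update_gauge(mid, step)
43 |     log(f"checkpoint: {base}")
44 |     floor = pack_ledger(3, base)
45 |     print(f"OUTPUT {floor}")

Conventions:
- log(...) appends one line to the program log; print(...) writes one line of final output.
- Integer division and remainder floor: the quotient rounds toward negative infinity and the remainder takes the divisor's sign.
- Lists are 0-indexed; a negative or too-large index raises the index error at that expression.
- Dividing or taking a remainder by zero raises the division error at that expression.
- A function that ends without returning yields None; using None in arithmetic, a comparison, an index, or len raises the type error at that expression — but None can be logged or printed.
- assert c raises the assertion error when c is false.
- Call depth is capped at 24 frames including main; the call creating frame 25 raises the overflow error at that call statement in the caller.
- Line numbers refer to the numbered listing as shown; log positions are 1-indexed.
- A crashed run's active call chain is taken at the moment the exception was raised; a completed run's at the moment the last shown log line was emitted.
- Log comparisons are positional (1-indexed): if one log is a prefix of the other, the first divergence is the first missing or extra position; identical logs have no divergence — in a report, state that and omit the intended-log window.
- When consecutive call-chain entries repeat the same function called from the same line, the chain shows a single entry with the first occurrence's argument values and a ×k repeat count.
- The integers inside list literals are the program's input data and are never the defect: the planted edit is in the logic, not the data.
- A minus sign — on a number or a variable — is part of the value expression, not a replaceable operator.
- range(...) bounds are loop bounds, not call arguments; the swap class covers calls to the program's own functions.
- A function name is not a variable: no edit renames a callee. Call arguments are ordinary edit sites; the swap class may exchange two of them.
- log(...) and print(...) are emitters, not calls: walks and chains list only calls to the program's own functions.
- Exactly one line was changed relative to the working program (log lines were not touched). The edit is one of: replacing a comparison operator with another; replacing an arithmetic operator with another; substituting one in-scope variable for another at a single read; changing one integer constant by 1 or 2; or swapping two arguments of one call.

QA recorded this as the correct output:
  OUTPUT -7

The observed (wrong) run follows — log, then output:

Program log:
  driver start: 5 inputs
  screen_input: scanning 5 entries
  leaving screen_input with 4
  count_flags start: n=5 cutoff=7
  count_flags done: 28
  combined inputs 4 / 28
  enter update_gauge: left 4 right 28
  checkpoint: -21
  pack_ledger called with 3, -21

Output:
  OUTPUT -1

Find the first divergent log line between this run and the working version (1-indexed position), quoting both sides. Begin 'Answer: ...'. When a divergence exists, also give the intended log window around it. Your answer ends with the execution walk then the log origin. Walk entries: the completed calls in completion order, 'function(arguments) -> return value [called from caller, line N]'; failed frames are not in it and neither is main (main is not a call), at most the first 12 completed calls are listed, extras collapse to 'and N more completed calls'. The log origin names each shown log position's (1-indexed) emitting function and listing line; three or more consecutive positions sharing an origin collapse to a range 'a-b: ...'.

Answer: position 9 — shown 'pack_ledger called with 3, -21', intended 'pack_ledger called with -21, 3'.
Intended log window:
  7: enter update_gauge: left 4 right 28
  8: checkpoint: -21
  9: pack_ledger called with -21, 3
Execution walk:
  screen_input([4, 8, 7, 11, 9]) -> 4  [called from main, line 39]
  count_flags([4, 8, 7, 11, 9], 7) -> 28  [called from main, line 40]
  mix_signals(4, -24, 1) -> -21  [called from update_gauge, line 27]
  update_gauge(4, 28) -> -21  [called from main, line 42]
  pack_ledger(3, -21) -> -1  [called from main, line 44]
Log line origins:
  1: logged in main at line 38
  2: logged in screen_input at line 2
  3: logged in screen_input at line 7
  4: logged in count_flags at line 11
  5: logged in count_flags at line 16
  6: logged in main at line 41
  7: logged in update_gauge at line 24
  8: logged in main at line 43
  9: logged in pack_ledger at line 30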